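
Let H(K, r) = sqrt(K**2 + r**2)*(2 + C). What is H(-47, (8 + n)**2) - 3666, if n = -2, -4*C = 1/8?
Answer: -3666 + 63*sqrt(3505)/32 ≈ -3549.4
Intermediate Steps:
C = -1/32 (C = -1/4/8 = -1/4*1/8 = -1/32 ≈ -0.031250)
H(K, r) = 63*sqrt(K**2 + r**2)/32 (H(K, r) = sqrt(K**2 + r**2)*(2 - 1/32) = sqrt(K**2 + r**2)*(63/32) = 63*sqrt(K**2 + r**2)/32)
H(-47, (8 + n)**2) - 3666 = 63*sqrt((-47)**2 + ((8 - 2)**2)**2)/32 - 3666 = 63*sqrt(2209 + (6**2)**2)/32 - 3666 = 63*sqrt(2209 + 36**2)/32 - 3666 = 63*sqrt(2209 + 1296)/32 - 3666 = 63*sqrt(3505)/32 - 3666 = -3666 + 63*sqrt(3505)/32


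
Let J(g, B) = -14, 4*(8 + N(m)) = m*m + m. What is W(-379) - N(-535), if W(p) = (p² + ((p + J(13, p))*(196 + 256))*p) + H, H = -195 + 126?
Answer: 134792403/2 ≈ 6.7396e+7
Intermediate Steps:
N(m) = -8 + m/4 + m²/4 (N(m) = -8 + (m*m + m)/4 = -8 + (m² + m)/4 = -8 + (m + m²)/4 = -8 + (m/4 + m²/4) = -8 + m/4 + m²/4)
H = -69
W(p) = -69 + p² + p*(-6328 + 452*p) (W(p) = (p² + ((p - 14)*(196 + 256))*p) - 69 = (p² + ((-14 + p)*452)*p) - 69 = (p² + (-6328 + 452*p)*p) - 69 = (p² + p*(-6328 + 452*p)) - 69 = -69 + p² + p*(-6328 + 452*p))
W(-379) - N(-535) = (-69 - 6328*(-379) + 453*(-379)²) - (-8 + (¼)*(-535) + (¼)*(-535)²) = (-69 + 2398312 + 453*143641) - (-8 - 535/4 + (¼)*286225) = (-69 + 2398312 + 65069373) - (-8 - 535/4 + 286225/4) = 67467616 - 1*142829/2 = 67467616 - 142829/2 = 134792403/2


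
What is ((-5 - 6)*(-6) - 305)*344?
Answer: -82216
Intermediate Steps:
((-5 - 6)*(-6) - 305)*344 = (-11*(-6) - 305)*344 = (66 - 305)*344 = -239*344 = -82216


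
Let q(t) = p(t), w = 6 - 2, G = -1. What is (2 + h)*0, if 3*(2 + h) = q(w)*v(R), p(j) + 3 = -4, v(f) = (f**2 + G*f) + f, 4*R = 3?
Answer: 0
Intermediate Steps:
R = 3/4 (R = (1/4)*3 = 3/4 ≈ 0.75000)
v(f) = f**2 (v(f) = (f**2 - f) + f = f**2)
p(j) = -7 (p(j) = -3 - 4 = -7)
w = 4
q(t) = -7
h = -53/16 (h = -2 + (-7*(3/4)**2)/3 = -2 + (-7*9/16)/3 = -2 + (1/3)*(-63/16) = -2 - 21/16 = -53/16 ≈ -3.3125)
(2 + h)*0 = (2 - 53/16)*0 = -21/16*0 = 0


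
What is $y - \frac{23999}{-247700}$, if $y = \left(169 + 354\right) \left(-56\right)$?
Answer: $- \frac{7254613601}{247700} \approx -29288.0$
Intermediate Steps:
$y = -29288$ ($y = 523 \left(-56\right) = -29288$)
$y - \frac{23999}{-247700} = -29288 - \frac{23999}{-247700} = -29288 - 23999 \left(- \frac{1}{247700}\right) = -29288 - - \frac{23999}{247700} = -29288 + \frac{23999}{247700} = - \frac{7254613601}{247700}$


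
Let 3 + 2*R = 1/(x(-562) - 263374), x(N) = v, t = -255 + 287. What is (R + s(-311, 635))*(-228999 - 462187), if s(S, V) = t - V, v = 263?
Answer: 109933548011600/263111 ≈ 4.1782e+8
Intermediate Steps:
t = 32
x(N) = 263
R = -394667/263111 (R = -3/2 + 1/(2*(263 - 263374)) = -3/2 + (1/2)/(-263111) = -3/2 + (1/2)*(-1/263111) = -3/2 - 1/526222 = -394667/263111 ≈ -1.5000)
s(S, V) = 32 - V
(R + s(-311, 635))*(-228999 - 462187) = (-394667/263111 + (32 - 1*635))*(-228999 - 462187) = (-394667/263111 + (32 - 635))*(-691186) = (-394667/263111 - 603)*(-691186) = -159050600/263111*(-691186) = 109933548011600/263111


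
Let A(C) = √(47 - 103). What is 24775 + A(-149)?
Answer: 24775 + 2*I*√14 ≈ 24775.0 + 7.4833*I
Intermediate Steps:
A(C) = 2*I*√14 (A(C) = √(-56) = 2*I*√14)
24775 + A(-149) = 24775 + 2*I*√14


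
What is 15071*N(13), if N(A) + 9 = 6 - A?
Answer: -241136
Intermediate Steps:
N(A) = -3 - A (N(A) = -9 + (6 - A) = -3 - A)
15071*N(13) = 15071*(-3 - 1*13) = 15071*(-3 - 13) = 15071*(-16) = -241136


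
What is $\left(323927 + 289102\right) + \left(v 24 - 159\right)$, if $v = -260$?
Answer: $606630$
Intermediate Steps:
$\left(323927 + 289102\right) + \left(v 24 - 159\right) = \left(323927 + 289102\right) - 6399 = 613029 - 6399 = 606630$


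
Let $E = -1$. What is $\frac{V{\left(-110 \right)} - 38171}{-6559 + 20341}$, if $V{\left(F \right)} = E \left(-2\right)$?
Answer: $- \frac{12723}{4594} \approx -2.7695$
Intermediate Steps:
$V{\left(F \right)} = 2$ ($V{\left(F \right)} = \left(-1\right) \left(-2\right) = 2$)
$\frac{V{\left(-110 \right)} - 38171}{-6559 + 20341} = \frac{2 - 38171}{-6559 + 20341} = - \frac{38169}{13782} = \left(-38169\right) \frac{1}{13782} = - \frac{12723}{4594}$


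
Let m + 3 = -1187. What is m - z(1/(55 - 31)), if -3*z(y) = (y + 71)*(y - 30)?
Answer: -3282215/1728 ≈ -1899.4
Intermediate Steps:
m = -1190 (m = -3 - 1187 = -1190)
z(y) = -(-30 + y)*(71 + y)/3 (z(y) = -(y + 71)*(y - 30)/3 = -(71 + y)*(-30 + y)/3 = -(-30 + y)*(71 + y)/3)
m - z(1/(55 - 31)) = -1190 - (710 - 41/(3*(55 - 31)) - 1/(3*(55 - 31)²)) = -1190 - (710 - 41/3/24 - (1/24)²/3) = -1190 - (710 - 41/3*1/24 - (1/24)²/3) = -1190 - (710 - 41/72 - ⅓*1/576) = -1190 - (710 - 41/72 - 1/1728) = -1190 - 1*1225895/1728 = -1190 - 1225895/1728 = -3282215/1728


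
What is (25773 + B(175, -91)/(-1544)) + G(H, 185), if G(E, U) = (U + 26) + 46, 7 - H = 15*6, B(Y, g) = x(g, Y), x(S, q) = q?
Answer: 40190145/1544 ≈ 26030.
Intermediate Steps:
B(Y, g) = Y
H = -83 (H = 7 - 15*6 = 7 - 1*90 = 7 - 90 = -83)
G(E, U) = 72 + U (G(E, U) = (26 + U) + 46 = 72 + U)
(25773 + B(175, -91)/(-1544)) + G(H, 185) = (25773 + 175/(-1544)) + (72 + 185) = (25773 + 175*(-1/1544)) + 257 = (25773 - 175/1544) + 257 = 39793337/1544 + 257 = 40190145/1544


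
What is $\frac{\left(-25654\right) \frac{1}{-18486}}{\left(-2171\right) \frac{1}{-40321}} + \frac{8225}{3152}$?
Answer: $\frac{1795253814409}{63249775056} \approx 28.384$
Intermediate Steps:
$\frac{\left(-25654\right) \frac{1}{-18486}}{\left(-2171\right) \frac{1}{-40321}} + \frac{8225}{3152} = \frac{\left(-25654\right) \left(- \frac{1}{18486}\right)}{\left(-2171\right) \left(- \frac{1}{40321}\right)} + 8225 \cdot \frac{1}{3152} = \frac{12827}{9243 \cdot \frac{2171}{40321}} + \frac{8225}{3152} = \frac{12827}{9243} \cdot \frac{40321}{2171} + \frac{8225}{3152} = \frac{517197467}{20066553} + \frac{8225}{3152} = \frac{1795253814409}{63249775056}$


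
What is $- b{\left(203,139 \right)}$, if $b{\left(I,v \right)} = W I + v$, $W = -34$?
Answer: $6763$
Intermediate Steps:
$b{\left(I,v \right)} = v - 34 I$ ($b{\left(I,v \right)} = - 34 I + v = v - 34 I$)
$- b{\left(203,139 \right)} = - (139 - 6902) = \left(-1\right) \left(-6763\right) = 6763$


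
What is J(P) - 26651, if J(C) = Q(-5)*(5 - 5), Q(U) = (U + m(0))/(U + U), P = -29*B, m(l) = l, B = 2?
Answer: -26651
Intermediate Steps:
P = -58 (P = -29*2 = -58)
Q(U) = ½ (Q(U) = (U + 0)/(U + U) = U/((2*U)) = U*(1/(2*U)) = ½)
J(C) = 0 (J(C) = (5 - 5)/2 = (½)*0 = 0)
J(P) - 26651 = 0 - 26651 = -26651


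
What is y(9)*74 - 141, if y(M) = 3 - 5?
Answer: -289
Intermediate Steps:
y(M) = -2
y(9)*74 - 141 = -2*74 - 141 = -148 - 141 = -289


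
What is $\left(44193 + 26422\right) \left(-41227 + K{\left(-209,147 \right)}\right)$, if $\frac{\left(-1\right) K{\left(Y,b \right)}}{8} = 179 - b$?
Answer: $-2929322045$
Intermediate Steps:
$K{\left(Y,b \right)} = -1432 + 8 b$ ($K{\left(Y,b \right)} = - 8 \left(179 - b\right) = -1432 + 8 b$)
$\left(44193 + 26422\right) \left(-41227 + K{\left(-209,147 \right)}\right) = \left(44193 + 26422\right) \left(-41227 + \left(-1432 + 8 \cdot 147\right)\right) = 70615 \left(-41227 + \left(-1432 + 1176\right)\right) = 70615 \left(-41227 - 256\right) = 70615 \left(-41483\right) = -2929322045$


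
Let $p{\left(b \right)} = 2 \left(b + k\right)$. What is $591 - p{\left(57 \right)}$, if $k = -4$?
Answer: $485$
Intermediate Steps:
$p{\left(b \right)} = -8 + 2 b$ ($p{\left(b \right)} = 2 \left(b - 4\right) = 2 \left(-4 + b\right) = -8 + 2 b$)
$591 - p{\left(57 \right)} = 591 - \left(-8 + 2 \cdot 57\right) = 591 - \left(-8 + 114\right) = 591 - 106 = 485$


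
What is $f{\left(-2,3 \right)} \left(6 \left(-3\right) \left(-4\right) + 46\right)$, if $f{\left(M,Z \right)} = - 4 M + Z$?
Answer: $1298$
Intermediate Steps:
$f{\left(M,Z \right)} = Z - 4 M$
$f{\left(-2,3 \right)} \left(6 \left(-3\right) \left(-4\right) + 46\right) = \left(3 - -8\right) \left(6 \left(-3\right) \left(-4\right) + 46\right) = \left(3 + 8\right) \left(\left(-18\right) \left(-4\right) + 46\right) = 11 \left(72 + 46\right) = 11 \cdot 118 = 1298$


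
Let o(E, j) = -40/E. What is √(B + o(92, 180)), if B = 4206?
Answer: 2*√556186/23 ≈ 64.850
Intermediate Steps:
√(B + o(92, 180)) = √(4206 - 40/92) = √(4206 - 40*1/92) = √(4206 - 10/23) = √(96728/23) = 2*√556186/23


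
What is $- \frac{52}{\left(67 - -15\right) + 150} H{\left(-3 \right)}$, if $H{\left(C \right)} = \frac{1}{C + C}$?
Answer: $\frac{13}{348} \approx 0.037356$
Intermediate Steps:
$H{\left(C \right)} = \frac{1}{2 C}$
$- \frac{52}{\left(67 - -15\right) + 150} H{\left(-3 \right)} = - \frac{52}{\left(67 - -15\right) + 150} \frac{1}{2 \left(-3\right)} = - \frac{52}{\left(67 + 15\right) + 150} \cdot \frac{1}{2} \left(- \frac{1}{3}\right) = - \frac{52}{82 + 150} \left(- \frac{1}{6}\right) = - \frac{52}{232} \left(- \frac{1}{6}\right) = \left(-52\right) \frac{1}{232} \left(- \frac{1}{6}\right) = \left(- \frac{13}{58}\right) \left(- \frac{1}{6}\right) = \frac{13}{348}$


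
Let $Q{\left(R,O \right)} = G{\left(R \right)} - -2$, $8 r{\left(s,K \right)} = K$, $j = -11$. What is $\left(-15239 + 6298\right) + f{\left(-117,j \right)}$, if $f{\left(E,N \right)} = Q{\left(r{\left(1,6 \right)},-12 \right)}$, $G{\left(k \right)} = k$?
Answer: $- \frac{35753}{4} \approx -8938.3$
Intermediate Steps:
$r{\left(s,K \right)} = \frac{K}{8}$
$Q{\left(R,O \right)} = 2 + R$ ($Q{\left(R,O \right)} = R - -2 = R + 2 = 2 + R$)
$f{\left(E,N \right)} = \frac{11}{4}$ ($f{\left(E,N \right)} = 2 + \frac{1}{8} \cdot 6 = 2 + \frac{3}{4} = \frac{11}{4}$)
$\left(-15239 + 6298\right) + f{\left(-117,j \right)} = \left(-15239 + 6298\right) + \frac{11}{4} = -8941 + \frac{11}{4} = - \frac{35753}{4}$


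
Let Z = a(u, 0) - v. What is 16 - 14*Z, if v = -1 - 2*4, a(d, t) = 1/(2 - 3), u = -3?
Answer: -96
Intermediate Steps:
a(d, t) = -1 (a(d, t) = 1/(-1) = -1)
v = -9 (v = -1 - 8 = -9)
Z = 8 (Z = -1 - 1*(-9) = -1 + 9 = 8)
16 - 14*Z = 16 - 14*8 = 16 - 112 = -96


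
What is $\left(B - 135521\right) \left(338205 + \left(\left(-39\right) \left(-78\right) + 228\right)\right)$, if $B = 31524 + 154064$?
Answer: $17096628825$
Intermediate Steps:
$B = 185588$
$\left(B - 135521\right) \left(338205 + \left(\left(-39\right) \left(-78\right) + 228\right)\right) = \left(185588 - 135521\right) \left(338205 + \left(\left(-39\right) \left(-78\right) + 228\right)\right) = 50067 \left(338205 + \left(3042 + 228\right)\right) = 50067 \left(338205 + 3270\right) = 50067 \cdot 341475 = 17096628825$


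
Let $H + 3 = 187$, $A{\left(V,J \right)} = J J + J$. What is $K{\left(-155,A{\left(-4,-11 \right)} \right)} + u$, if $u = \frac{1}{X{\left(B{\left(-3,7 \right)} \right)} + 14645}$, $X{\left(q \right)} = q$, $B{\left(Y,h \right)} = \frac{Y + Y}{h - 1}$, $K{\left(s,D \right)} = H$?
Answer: $\frac{2694497}{14644} \approx 184.0$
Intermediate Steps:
$A{\left(V,J \right)} = J + J^{2}$ ($A{\left(V,J \right)} = J^{2} + J = J + J^{2}$)
$H = 184$ ($H = -3 + 187 = 184$)
$K{\left(s,D \right)} = 184$
$B{\left(Y,h \right)} = \frac{2 Y}{-1 + h}$
$u = \frac{1}{14644}$ ($u = \frac{1}{2 \left(-3\right) \frac{1}{-1 + 7} + 14645} = \frac{1}{2 \left(-3\right) \frac{1}{6} + 14645} = \frac{1}{-1 + 14645} = \frac{1}{14644} \approx 6.8287 \cdot 10^{-5}$)
$K{\left(-155,A{\left(-4,-11 \right)} \right)} + u = 184 + \frac{1}{14644} = \frac{2694497}{14644}$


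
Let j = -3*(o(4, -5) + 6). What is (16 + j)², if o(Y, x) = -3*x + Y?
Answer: 3481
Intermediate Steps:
o(Y, x) = Y - 3*x
j = -75 (j = -3*((4 - 3*(-5)) + 6) = -3*((4 + 15) + 6) = -3*(19 + 6) = -3*25 = -75)
(16 + j)² = (16 - 75)² = (-59)² = 3481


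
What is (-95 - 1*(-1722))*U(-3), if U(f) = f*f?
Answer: 14643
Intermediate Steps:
U(f) = f²
(-95 - 1*(-1722))*U(-3) = (-95 - 1*(-1722))*(-3)² = (-95 + 1722)*9 = 1627*9 = 14643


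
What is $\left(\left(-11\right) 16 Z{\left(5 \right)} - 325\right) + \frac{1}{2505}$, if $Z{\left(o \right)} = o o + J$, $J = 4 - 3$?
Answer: $- \frac{12277004}{2505} \approx -4901.0$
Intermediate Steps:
$J = 1$
$Z{\left(o \right)} = 1 + o^{2}$ ($Z{\left(o \right)} = o o + 1 = o^{2} + 1 = 1 + o^{2}$)
$\left(\left(-11\right) 16 Z{\left(5 \right)} - 325\right) + \frac{1}{2505} = \left(\left(-11\right) 16 \left(1 + 5^{2}\right) - 325\right) + \frac{1}{2505} = \left(- 176 \left(1 + 25\right) - 325\right) + \frac{1}{2505} = \left(\left(-176\right) 26 - 325\right) + \frac{1}{2505} = \left(-4576 - 325\right) + \frac{1}{2505} = -4901 + \frac{1}{2505} = - \frac{12277004}{2505}$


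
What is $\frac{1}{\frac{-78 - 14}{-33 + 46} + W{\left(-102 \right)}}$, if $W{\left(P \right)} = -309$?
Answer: $- \frac{13}{4109} \approx -0.0031638$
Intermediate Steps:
$\frac{1}{\frac{-78 - 14}{-33 + 46} + W{\left(-102 \right)}} = \frac{1}{\frac{-78 - 14}{-33 + 46} - 309} = \frac{1}{\frac{1}{13} \left(-92\right) - 309} = \frac{1}{- \frac{92}{13} - 309} = \frac{1}{- \frac{4109}{13}} = - \frac{13}{4109}$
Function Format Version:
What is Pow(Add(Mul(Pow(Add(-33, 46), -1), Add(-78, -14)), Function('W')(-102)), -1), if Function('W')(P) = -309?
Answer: Rational(-13, 4109) ≈ -0.0031638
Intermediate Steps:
Pow(Add(Mul(Pow(Add(-33, 46), -1), Add(-78, -14)), Function('W')(-102)), -1) = Pow(Add(Mul(Pow(Add(-33, 46), -1), Add(-78, -14)), -309), -1) = Pow(Add(Mul(Pow(13, -1), -92), -309), -1) = Pow(Add(Mul(Rational(1, 13), -92), -309), -1) = Pow(Add(Rational(-92, 13), -309), -1) = Pow(Rational(-4109, 13), -1) = Rational(-13, 4109)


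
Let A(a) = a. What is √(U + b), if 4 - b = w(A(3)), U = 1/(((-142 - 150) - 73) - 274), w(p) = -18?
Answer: √998047/213 ≈ 4.6902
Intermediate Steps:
U = -1/639 (U = 1/((-292 - 73) - 274) = 1/(-365 - 274) = 1/(-639) = -1/639 ≈ -0.0015649)
b = 22 (b = 4 - 1*(-18) = 4 + 18 = 22)
√(U + b) = √(-1/639 + 22) = √(14057/639) = √998047/213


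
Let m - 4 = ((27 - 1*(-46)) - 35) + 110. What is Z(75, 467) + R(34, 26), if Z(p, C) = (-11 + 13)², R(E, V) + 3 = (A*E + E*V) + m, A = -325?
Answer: -10013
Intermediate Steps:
m = 152 (m = 4 + (((27 - 1*(-46)) - 35) + 110) = 4 + (((27 + 46) - 35) + 110) = 4 + ((73 - 35) + 110) = 4 + (38 + 110) = 4 + 148 = 152)
R(E, V) = 149 - 325*E + E*V (R(E, V) = -3 + ((-325*E + E*V) + 152) = -3 + (152 - 325*E + E*V) = 149 - 325*E + E*V)
Z(p, C) = 4 (Z(p, C) = 2² = 4)
Z(75, 467) + R(34, 26) = 4 + (149 - 325*34 + 34*26) = 4 + (149 - 11050 + 884) = 4 - 10017 = -10013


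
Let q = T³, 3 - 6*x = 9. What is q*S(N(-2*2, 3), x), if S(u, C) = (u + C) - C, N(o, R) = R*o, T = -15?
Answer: 40500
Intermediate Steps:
x = -1 (x = ½ - ⅙*9 = ½ - 3/2 = -1)
S(u, C) = u (S(u, C) = (C + u) - C = u)
q = -3375 (q = (-15)³ = -3375)
q*S(N(-2*2, 3), x) = -10125*(-2*2) = -10125*(-4) = -3375*(-12) = 40500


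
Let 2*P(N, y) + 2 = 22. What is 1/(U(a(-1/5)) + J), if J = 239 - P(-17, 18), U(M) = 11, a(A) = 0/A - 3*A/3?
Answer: 1/240 ≈ 0.0041667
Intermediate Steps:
P(N, y) = 10 (P(N, y) = -1 + (½)*22 = -1 + 11 = 10)
a(A) = -A (a(A) = 0 - 3*A*(⅓) = 0 - A = -A)
J = 229 (J = 239 - 1*10 = 239 - 10 = 229)
1/(U(a(-1/5)) + J) = 1/(11 + 229) = 1/240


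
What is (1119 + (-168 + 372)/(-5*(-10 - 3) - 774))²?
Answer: 629113889889/502681 ≈ 1.2515e+6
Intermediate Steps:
(1119 + (-168 + 372)/(-5*(-10 - 3) - 774))² = (1119 + 204/(-5*(-13) - 774))² = (1119 + 204/(65 - 774))² = (1119 + 204/(-709))² = (1119 + 204*(-1/709))² = (1119 - 204/709)² = (793167/709)² = 629113889889/502681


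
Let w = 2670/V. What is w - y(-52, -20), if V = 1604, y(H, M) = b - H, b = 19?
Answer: -55607/802 ≈ -69.335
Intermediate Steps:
y(H, M) = 19 - H
w = 1335/802 (w = 2670/1604 = 2670*(1/1604) = 1335/802 ≈ 1.6646)
w - y(-52, -20) = 1335/802 - (19 - 1*(-52)) = 1335/802 - (19 + 52) = 1335/802 - 1*71 = 1335/802 - 71 = -55607/802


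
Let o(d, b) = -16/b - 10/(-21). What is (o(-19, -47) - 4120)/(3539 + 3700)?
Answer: -4065634/7144893 ≈ -0.56903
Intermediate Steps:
o(d, b) = 10/21 - 16/b (o(d, b) = -16/b - 10*(-1/21) = -16/b + 10/21 = 10/21 - 16/b)
(o(-19, -47) - 4120)/(3539 + 3700) = ((10/21 - 16/(-47)) - 4120)/(3539 + 3700) = ((10/21 - 16*(-1/47)) - 4120)/7239 = ((10/21 + 16/47) - 4120)*(1/7239) = (806/987 - 4120)*(1/7239) = -4065634/987*1/7239 = -4065634/7144893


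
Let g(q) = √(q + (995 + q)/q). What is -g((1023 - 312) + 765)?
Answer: -√89422927/246 ≈ -38.441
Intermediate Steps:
g(q) = √(q + (995 + q)/q)
-g((1023 - 312) + 765) = -√(1 + ((1023 - 312) + 765) + 995/((1023 - 312) + 765)) = -√(1 + (711 + 765) + 995/(711 + 765)) = -√(1 + 1476 + 995/1476) = -√(2181047/1476) = -√89422927/246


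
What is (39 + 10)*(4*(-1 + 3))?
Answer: 392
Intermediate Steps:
(39 + 10)*(4*(-1 + 3)) = 49*(4*2) = 49*8 = 392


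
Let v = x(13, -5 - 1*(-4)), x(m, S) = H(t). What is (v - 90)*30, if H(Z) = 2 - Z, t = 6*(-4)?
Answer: -1920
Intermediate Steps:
t = -24
x(m, S) = 26 (x(m, S) = 2 - 1*(-24) = 2 + 24 = 26)
v = 26
(v - 90)*30 = (26 - 90)*30 = -64*30 = -1920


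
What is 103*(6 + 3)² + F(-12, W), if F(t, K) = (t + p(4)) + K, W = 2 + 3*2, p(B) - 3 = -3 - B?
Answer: 8335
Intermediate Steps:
p(B) = -B (p(B) = 3 + (-3 - B) = -B)
W = 8 (W = 2 + 6 = 8)
F(t, K) = -4 + K + t (F(t, K) = (t - 1*4) + K = (t - 4) + K = (-4 + t) + K = -4 + K + t)
103*(6 + 3)² + F(-12, W) = 103*(6 + 3)² + (-4 + 8 - 12) = 103*9² - 8 = 103*81 - 8 = 8343 - 8 = 8335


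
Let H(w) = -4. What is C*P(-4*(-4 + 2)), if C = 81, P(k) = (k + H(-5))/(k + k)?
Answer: 81/4 ≈ 20.250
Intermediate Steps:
P(k) = (-4 + k)/(2*k) (P(k) = (k - 4)/(k + k) = (-4 + k)/((2*k)) = (-4 + k)*(1/(2*k)) = (-4 + k)/(2*k))
C*P(-4*(-4 + 2)) = 81*((-4 - 4*(-4 + 2))/(2*((-4*(-4 + 2))))) = 81*((-4 - 4*(-2))/(2*((-4*(-2))))) = 81*((1/2)*(-4 + 8)/8) = 81*((1/2)*(1/8)*4) = 81*(1/4) = 81/4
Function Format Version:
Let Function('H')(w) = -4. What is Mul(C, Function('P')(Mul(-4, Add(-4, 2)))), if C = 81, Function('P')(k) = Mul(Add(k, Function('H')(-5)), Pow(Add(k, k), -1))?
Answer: Rational(81, 4) ≈ 20.250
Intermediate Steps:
Function('P')(k) = Mul(Rational(1, 2), Pow(k, -1), Add(-4, k)) (Function('P')(k) = Mul(Add(k, -4), Pow(Add(k, k), -1)) = Mul(Add(-4, k), Pow(Mul(2, k), -1)) = Mul(Add(-4, k), Mul(Rational(1, 2), Pow(k, -1))) = Mul(Rational(1, 2), Pow(k, -1), Add(-4, k)))
Mul(C, Function('P')(Mul(-4, Add(-4, 2)))) = Mul(81, Mul(Rational(1, 2), Pow(Mul(-4, Add(-4, 2)), -1), Add(-4, Mul(-4, Add(-4, 2))))) = Mul(81, Mul(Rational(1, 2), Pow(Mul(-4, -2), -1), Add(-4, Mul(-4, -2)))) = Mul(81, Mul(Rational(1, 2), Pow(8, -1), Add(-4, 8))) = Mul(81, Mul(Rational(1, 2), Rational(1, 8), 4)) = Mul(81, Rational(1, 4)) = Rational(81, 4)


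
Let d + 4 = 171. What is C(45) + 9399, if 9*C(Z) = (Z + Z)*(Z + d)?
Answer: 11519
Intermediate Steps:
d = 167 (d = -4 + 171 = 167)
C(Z) = 2*Z*(167 + Z)/9 (C(Z) = ((Z + Z)*(Z + 167))/9 = ((2*Z)*(167 + Z))/9 = (2*Z*(167 + Z))/9 = 2*Z*(167 + Z)/9)
C(45) + 9399 = (2/9)*45*(167 + 45) + 9399 = (2/9)*45*212 + 9399 = 2120 + 9399 = 11519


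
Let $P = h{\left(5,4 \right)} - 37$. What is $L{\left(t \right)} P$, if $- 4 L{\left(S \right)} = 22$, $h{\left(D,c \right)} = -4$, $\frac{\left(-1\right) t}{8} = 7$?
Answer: $\frac{451}{2} \approx 225.5$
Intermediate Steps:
$t = -56$ ($t = \left(-8\right) 7 = -56$)
$P = -41$ ($P = -4 - 37 = -41$)
$L{\left(S \right)} = - \frac{11}{2}$ ($L{\left(S \right)} = \left(- \frac{1}{4}\right) 22 = - \frac{11}{2}$)
$L{\left(t \right)} P = \left(- \frac{11}{2}\right) \left(-41\right) = \frac{451}{2}$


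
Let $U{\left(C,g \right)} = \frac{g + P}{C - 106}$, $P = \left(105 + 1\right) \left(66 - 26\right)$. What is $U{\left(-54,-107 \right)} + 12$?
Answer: $- \frac{2213}{160} \approx -13.831$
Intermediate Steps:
$P = 4240$ ($P = 106 \cdot 40 = 4240$)
$U{\left(C,g \right)} = \frac{4240 + g}{-106 + C}$ ($U{\left(C,g \right)} = \frac{g + 4240}{C - 106} = \frac{4240 + g}{-106 + C}$)
$U{\left(-54,-107 \right)} + 12 = \frac{4240 - 107}{-106 - 54} + 12 = \frac{1}{-160} \cdot 4133 + 12 = \left(- \frac{1}{160}\right) 4133 + 12 = - \frac{4133}{160} + 12 = - \frac{2213}{160}$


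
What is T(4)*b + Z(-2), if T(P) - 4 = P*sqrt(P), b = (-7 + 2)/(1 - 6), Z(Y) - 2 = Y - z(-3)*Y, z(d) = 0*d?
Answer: 12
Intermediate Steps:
z(d) = 0
Z(Y) = 2 + Y (Z(Y) = 2 + (Y - 0*Y) = 2 + (Y - 1*0) = 2 + (Y + 0) = 2 + Y)
b = 1 (b = -5/(-5) = -5*(-1/5) = 1)
T(P) = 4 + P**(3/2) (T(P) = 4 + P*sqrt(P) = 4 + P**(3/2))
T(4)*b + Z(-2) = (4 + 4**(3/2))*1 + (2 - 2) = (4 + 8)*1 + 0 = 12*1 + 0 = 12 + 0 = 12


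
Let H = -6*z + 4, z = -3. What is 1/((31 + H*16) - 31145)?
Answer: -1/30762 ≈ -3.2508e-5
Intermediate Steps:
H = 22 (H = -6*(-3) + 4 = 18 + 4 = 22)
1/((31 + H*16) - 31145) = 1/((31 + 22*16) - 31145) = 1/((31 + 352) - 31145) = 1/(383 - 31145) = 1/(-30762) = -1/30762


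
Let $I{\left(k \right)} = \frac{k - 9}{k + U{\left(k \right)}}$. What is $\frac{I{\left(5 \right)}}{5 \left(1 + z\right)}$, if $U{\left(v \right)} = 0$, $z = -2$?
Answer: $\frac{4}{25} \approx 0.16$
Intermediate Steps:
$I{\left(k \right)} = \frac{-9 + k}{k}$ ($I{\left(k \right)} = \frac{k - 9}{k + 0} = \frac{-9 + k}{k}$)
$\frac{I{\left(5 \right)}}{5 \left(1 + z\right)} = \frac{\frac{1}{5} \left(-9 + 5\right)}{5 \left(1 - 2\right)} = \frac{\frac{1}{5} \left(-4\right)}{5 \left(-1\right)} = - \frac{4}{5 \left(-5\right)} = \left(- \frac{4}{5}\right) \left(- \frac{1}{5}\right) = \frac{4}{25}$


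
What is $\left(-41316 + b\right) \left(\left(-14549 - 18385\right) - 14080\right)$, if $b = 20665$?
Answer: $970886114$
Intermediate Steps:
$\left(-41316 + b\right) \left(\left(-14549 - 18385\right) - 14080\right) = \left(-41316 + 20665\right) \left(\left(-14549 - 18385\right) - 14080\right) = - 20651 \left(-32934 - 14080\right) = \left(-20651\right) \left(-47014\right) = 970886114$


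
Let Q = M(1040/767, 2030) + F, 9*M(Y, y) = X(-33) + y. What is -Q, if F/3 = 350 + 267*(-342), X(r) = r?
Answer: 2454031/9 ≈ 2.7267e+5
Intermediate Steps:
F = -272892 (F = 3*(350 + 267*(-342)) = 3*(350 - 91314) = 3*(-90964) = -272892)
M(Y, y) = -11/3 + y/9 (M(Y, y) = (-33 + y)/9 = -11/3 + y/9)
Q = -2454031/9 (Q = (-11/3 + (1/9)*2030) - 272892 = (-11/3 + 2030/9) - 272892 = 1997/9 - 272892 = -2454031/9 ≈ -2.7267e+5)
-Q = -1*(-2454031/9) = 2454031/9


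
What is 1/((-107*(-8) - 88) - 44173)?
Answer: -1/43405 ≈ -2.3039e-5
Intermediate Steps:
1/((-107*(-8) - 88) - 44173) = 1/((856 - 88) - 44173) = 1/(768 - 44173) = 1/(-43405) = -1/43405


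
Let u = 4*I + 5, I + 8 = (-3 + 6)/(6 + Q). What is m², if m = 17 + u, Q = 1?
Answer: 3364/49 ≈ 68.653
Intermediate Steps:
I = -53/7 (I = -8 + (-3 + 6)/(6 + 1) = -8 + 3/7 = -53/7 ≈ -7.5714)
u = -177/7 (u = 4*(-53/7) + 5 = -212/7 + 5 = -177/7 ≈ -25.286)
m = -58/7 (m = 17 - 177/7 = -58/7 ≈ -8.2857)
m² = (-58/7)² = 3364/49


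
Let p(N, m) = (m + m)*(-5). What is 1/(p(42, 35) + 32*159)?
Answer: 1/4738 ≈ 0.00021106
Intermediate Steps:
p(N, m) = -10*m (p(N, m) = (2*m)*(-5) = -10*m)
1/(p(42, 35) + 32*159) = 1/(-10*35 + 32*159) = 1/(-350 + 5088) = 1/4738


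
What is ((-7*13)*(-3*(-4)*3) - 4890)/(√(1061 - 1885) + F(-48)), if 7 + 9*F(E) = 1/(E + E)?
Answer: 4748300352/615565633 + 12191772672*I*√206/615565633 ≈ 7.7137 + 284.27*I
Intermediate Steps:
F(E) = -7/9 + 1/(18*E) (F(E) = -7/9 + 1/(9*(E + E)) = -7/9 + 1/(9*((2*E))) = -7/9 + (1/(2*E))/9 = -7/9 + 1/(18*E))
((-7*13)*(-3*(-4)*3) - 4890)/(√(1061 - 1885) + F(-48)) = ((-7*13)*(-3*(-4)*3) - 4890)/(√(1061 - 1885) + (1/18)*(1 - 14*(-48))/(-48)) = (-1092*3 - 4890)/(√(-824) + (1/18)*(-1/48)*(1 + 672)) = (-91*36 - 4890)/(2*I*√206 + (1/18)*(-1/48)*673) = (-3276 - 4890)/(2*I*√206 - 673/864) = -8166/(-673/864 + 2*I*√206)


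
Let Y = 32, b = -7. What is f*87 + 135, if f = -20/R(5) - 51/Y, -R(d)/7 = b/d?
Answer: -284133/1568 ≈ -181.21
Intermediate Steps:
R(d) = 49/d (R(d) = -(-49)/d = 49/d)
f = -5699/1568 (f = -20/(49/5) - 51/32 = -20/(49*(1/5)) - 51*1/32 = -20/49/5 - 51/32 = -20*5/49 - 51/32 = -100/49 - 51/32 = -5699/1568 ≈ -3.6346)
f*87 + 135 = -5699/1568*87 + 135 = -495813/1568 + 135 = -284133/1568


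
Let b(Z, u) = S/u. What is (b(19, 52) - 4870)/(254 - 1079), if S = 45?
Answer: 50639/8580 ≈ 5.9020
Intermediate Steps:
b(Z, u) = 45/u
(b(19, 52) - 4870)/(254 - 1079) = (45/52 - 4870)/(254 - 1079) = (45*(1/52) - 4870)/(-825) = (45/52 - 4870)*(-1/825) = -253195/52*(-1/825) = 50639/8580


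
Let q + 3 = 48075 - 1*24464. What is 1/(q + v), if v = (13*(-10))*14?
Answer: 1/21788 ≈ 4.5897e-5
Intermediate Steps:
q = 23608 (q = -3 + (48075 - 1*24464) = -3 + (48075 - 24464) = -3 + 23611 = 23608)
v = -1820 (v = -130*14 = -1820)
1/(q + v) = 1/(23608 - 1820) = 1/21788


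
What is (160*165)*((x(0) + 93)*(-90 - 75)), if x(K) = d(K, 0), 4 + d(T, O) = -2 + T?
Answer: -378972000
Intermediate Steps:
d(T, O) = -6 + T (d(T, O) = -4 + (-2 + T) = -6 + T)
x(K) = -6 + K
(160*165)*((x(0) + 93)*(-90 - 75)) = (160*165)*(((-6 + 0) + 93)*(-90 - 75)) = 26400*((-6 + 93)*(-165)) = 26400*(87*(-165)) = 26400*(-14355) = -378972000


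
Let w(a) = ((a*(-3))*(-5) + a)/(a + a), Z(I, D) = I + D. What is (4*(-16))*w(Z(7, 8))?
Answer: -512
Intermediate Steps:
Z(I, D) = D + I
w(a) = 8 (w(a) = (-3*a*(-5) + a)/((2*a)) = (15*a + a)*(1/(2*a)) = (16*a)*(1/(2*a)) = 8)
(4*(-16))*w(Z(7, 8)) = (4*(-16))*8 = -64*8 = -512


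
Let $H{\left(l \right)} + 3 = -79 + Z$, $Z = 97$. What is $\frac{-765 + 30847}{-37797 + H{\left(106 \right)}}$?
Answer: $- \frac{15041}{18891} \approx -0.7962$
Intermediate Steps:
$H{\left(l \right)} = 15$ ($H{\left(l \right)} = -3 + \left(-79 + 97\right) = -3 + 18 = 15$)
$\frac{-765 + 30847}{-37797 + H{\left(106 \right)}} = \frac{-765 + 30847}{-37797 + 15} = \frac{30082}{-37782} = 30082 \left(- \frac{1}{37782}\right) = - \frac{15041}{18891}$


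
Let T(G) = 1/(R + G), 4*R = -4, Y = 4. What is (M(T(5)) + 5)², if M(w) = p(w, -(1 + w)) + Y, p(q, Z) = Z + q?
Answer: 64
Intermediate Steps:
R = -1 (R = (¼)*(-4) = -1)
T(G) = 1/(-1 + G)
M(w) = 3 (M(w) = (-(1 + w) + w) + 4 = ((-1 - w) + w) + 4 = -1 + 4 = 3)
(M(T(5)) + 5)² = (3 + 5)² = 8² = 64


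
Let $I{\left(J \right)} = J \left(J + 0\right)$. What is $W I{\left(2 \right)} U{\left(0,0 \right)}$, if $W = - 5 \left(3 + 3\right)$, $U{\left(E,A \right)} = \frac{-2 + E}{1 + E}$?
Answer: $240$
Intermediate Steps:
$U{\left(E,A \right)} = \frac{-2 + E}{1 + E}$
$I{\left(J \right)} = J^{2}$ ($I{\left(J \right)} = J J = J^{2}$)
$W = -30$ ($W = \left(-5\right) 6 = -30$)
$W I{\left(2 \right)} U{\left(0,0 \right)} = - 30 \cdot 2^{2} \frac{-2 + 0}{1 + 0} = \left(-30\right) 4 \cdot 1^{-1} \left(-2\right) = - 120 \cdot 1 \left(-2\right) = \left(-120\right) \left(-2\right) = 240$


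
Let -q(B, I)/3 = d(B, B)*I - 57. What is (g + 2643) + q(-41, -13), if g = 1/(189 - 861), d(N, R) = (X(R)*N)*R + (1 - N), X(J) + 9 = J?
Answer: -2199790657/672 ≈ -3.2735e+6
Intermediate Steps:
X(J) = -9 + J
d(N, R) = 1 - N + N*R*(-9 + R) (d(N, R) = ((-9 + R)*N)*R + (1 - N) = (N*(-9 + R))*R + (1 - N) = N*R*(-9 + R) + (1 - N) = 1 - N + N*R*(-9 + R))
q(B, I) = 171 - 3*I*(1 - B + B²*(-9 + B)) (q(B, I) = -3*((1 - B + B*B*(-9 + B))*I - 57) = -3*((1 - B + B²*(-9 + B))*I - 57) = -3*(I*(1 - B + B²*(-9 + B)) - 57) = -3*(-57 + I*(1 - B + B²*(-9 + B))) = 171 - 3*I*(1 - B + B²*(-9 + B)))
g = -1/672 (g = 1/(-672) = -1/672 ≈ -0.0014881)
(g + 2643) + q(-41, -13) = (-1/672 + 2643) + (171 - 3*(-13)*(1 - 1*(-41) + (-41)²*(-9 - 41))) = 1776095/672 + (171 - 3*(-13)*(1 + 41 + 1681*(-50))) = 1776095/672 + (171 - 3*(-13)*(1 + 41 - 84050)) = 1776095/672 + (171 - 3*(-13)*(-84008)) = 1776095/672 + (171 - 3276312) = 1776095/672 - 3276141 = -2199790657/672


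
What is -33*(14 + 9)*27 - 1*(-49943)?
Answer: 29450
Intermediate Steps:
-33*(14 + 9)*27 - 1*(-49943) = -33*23*27 + 49943 = -759*27 + 49943 = -20493 + 49943 = 29450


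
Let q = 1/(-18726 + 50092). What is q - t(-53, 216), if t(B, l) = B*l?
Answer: 359077969/31366 ≈ 11448.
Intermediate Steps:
q = 1/31366 ≈ 3.1882e-5
q - t(-53, 216) = 1/31366 - (-53)*216 = 1/31366 - 1*(-11448) = 1/31366 + 11448 = 359077969/31366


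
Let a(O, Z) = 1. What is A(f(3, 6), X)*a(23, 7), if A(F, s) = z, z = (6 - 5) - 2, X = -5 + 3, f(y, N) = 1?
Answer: -1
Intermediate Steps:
X = -2
z = -1 (z = 1 - 2 = -1)
A(F, s) = -1
A(f(3, 6), X)*a(23, 7) = -1*1 = -1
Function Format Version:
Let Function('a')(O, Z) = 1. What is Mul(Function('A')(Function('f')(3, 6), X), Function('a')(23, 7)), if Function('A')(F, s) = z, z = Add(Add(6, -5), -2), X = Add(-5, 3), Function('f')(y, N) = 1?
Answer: -1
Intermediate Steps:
X = -2
z = -1 (z = Add(1, -2) = -1)
Function('A')(F, s) = -1
Mul(Function('A')(Function('f')(3, 6), X), Function('a')(23, 7)) = Mul(-1, 1) = -1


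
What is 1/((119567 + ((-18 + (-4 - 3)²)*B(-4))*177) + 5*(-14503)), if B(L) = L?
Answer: 1/25104 ≈ 3.9834e-5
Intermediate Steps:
1/((119567 + ((-18 + (-4 - 3)²)*B(-4))*177) + 5*(-14503)) = 1/((119567 + ((-18 + (-4 - 3)²)*(-4))*177) + 5*(-14503)) = 1/((119567 + ((-18 + (-7)²)*(-4))*177) - 72515) = 1/((119567 + ((-18 + 49)*(-4))*177) - 72515) = 1/((119567 + (31*(-4))*177) - 72515) = 1/((119567 - 124*177) - 72515) = 1/((119567 - 21948) - 72515) = 1/(97619 - 72515) = 1/25104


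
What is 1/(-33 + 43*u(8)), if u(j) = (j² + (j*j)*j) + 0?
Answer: 1/24735 ≈ 4.0429e-5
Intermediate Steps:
u(j) = j² + j³ (u(j) = (j² + j²*j) + 0 = (j² + j³) + 0 = j² + j³)
1/(-33 + 43*u(8)) = 1/(-33 + 43*(8²*(1 + 8))) = 1/(-33 + 43*(64*9)) = 1/(-33 + 43*576) = 1/(-33 + 24768) = 1/24735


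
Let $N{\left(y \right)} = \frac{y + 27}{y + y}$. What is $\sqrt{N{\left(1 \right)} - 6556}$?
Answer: $i \sqrt{6542} \approx 80.883 i$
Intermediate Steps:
$N{\left(y \right)} = \frac{27 + y}{2 y}$
$\sqrt{N{\left(1 \right)} - 6556} = \sqrt{\frac{27 + 1}{2 \cdot 1} - 6556} = \sqrt{\frac{1}{2} \cdot 1 \cdot 28 - 6556} = \sqrt{14 - 6556} = \sqrt{-6542} = i \sqrt{6542}$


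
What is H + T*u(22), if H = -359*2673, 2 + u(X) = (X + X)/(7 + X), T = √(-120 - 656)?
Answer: -959607 - 28*I*√194/29 ≈ -9.5961e+5 - 13.448*I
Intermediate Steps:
T = 2*I*√194 (T = √(-776) = 2*I*√194 ≈ 27.857*I)
u(X) = -2 + 2*X/(7 + X) (u(X) = -2 + (X + X)/(7 + X) = -2 + (2*X)/(7 + X) = -2 + 2*X/(7 + X))
H = -959607
H + T*u(22) = -959607 + (2*I*√194)*(-14/(7 + 22)) = -959607 + (2*I*√194)*(-14/29) = -959607 - 28*I*√194/29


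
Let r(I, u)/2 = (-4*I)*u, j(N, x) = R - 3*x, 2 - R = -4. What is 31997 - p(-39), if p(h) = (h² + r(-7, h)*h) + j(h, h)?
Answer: -54823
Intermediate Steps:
R = 6 (R = 2 - 1*(-4) = 2 + 4 = 6)
j(N, x) = 6 - 3*x
r(I, u) = -8*I*u (r(I, u) = 2*((-4*I)*u) = 2*(-4*I*u) = -8*I*u)
p(h) = 6 - 3*h + 57*h² (p(h) = (h² + (-8*(-7)*h)*h) + (6 - 3*h) = (h² + (56*h)*h) + (6 - 3*h) = (h² + 56*h²) + (6 - 3*h) = 57*h² + (6 - 3*h) = 6 - 3*h + 57*h²)
31997 - p(-39) = 31997 - (6 - 3*(-39) + 57*(-39)²) = 31997 - (6 + 117 + 57*1521) = 31997 - (6 + 117 + 86697) = 31997 - 1*86820 = 31997 - 86820 = -54823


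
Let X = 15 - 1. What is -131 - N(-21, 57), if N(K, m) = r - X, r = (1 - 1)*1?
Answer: -117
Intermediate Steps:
r = 0 (r = 0*1 = 0)
X = 14
N(K, m) = -14 (N(K, m) = 0 - 1*14 = 0 - 14 = -14)
-131 - N(-21, 57) = -131 - 1*(-14) = -131 + 14 = -117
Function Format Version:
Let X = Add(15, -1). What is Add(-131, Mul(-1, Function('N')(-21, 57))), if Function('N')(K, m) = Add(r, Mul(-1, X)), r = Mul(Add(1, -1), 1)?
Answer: -117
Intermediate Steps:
r = 0 (r = Mul(0, 1) = 0)
X = 14
Function('N')(K, m) = -14 (Function('N')(K, m) = Add(0, Mul(-1, 14)) = Add(0, -14) = -14)
Add(-131, Mul(-1, Function('N')(-21, 57))) = Add(-131, Mul(-1, -14)) = Add(-131, 14) = -117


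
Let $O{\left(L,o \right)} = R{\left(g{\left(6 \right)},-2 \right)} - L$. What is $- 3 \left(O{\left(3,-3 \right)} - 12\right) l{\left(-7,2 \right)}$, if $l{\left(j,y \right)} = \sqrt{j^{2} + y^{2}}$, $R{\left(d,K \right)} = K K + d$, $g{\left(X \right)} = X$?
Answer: $15 \sqrt{53} \approx 109.2$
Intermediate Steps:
$R{\left(d,K \right)} = d + K^{2}$ ($R{\left(d,K \right)} = K^{2} + d = d + K^{2}$)
$O{\left(L,o \right)} = 10 - L$ ($O{\left(L,o \right)} = \left(6 + \left(-2\right)^{2}\right) - L = \left(6 + 4\right) - L = 10 - L$)
$- 3 \left(O{\left(3,-3 \right)} - 12\right) l{\left(-7,2 \right)} = - 3 \left(\left(10 - 3\right) - 12\right) \sqrt{\left(-7\right)^{2} + 2^{2}} = - 3 \left(\left(10 - 3\right) - 12\right) \sqrt{49 + 4} = - 3 \left(7 - 12\right) \sqrt{53} = \left(-3\right) \left(-5\right) \sqrt{53} = 15 \sqrt{53}$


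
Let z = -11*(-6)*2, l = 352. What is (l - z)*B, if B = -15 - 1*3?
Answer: -3960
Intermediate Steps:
z = 132 (z = 66*2 = 132)
B = -18 (B = -15 - 3 = -18)
(l - z)*B = (352 - 1*132)*(-18) = (352 - 132)*(-18) = 220*(-18) = -3960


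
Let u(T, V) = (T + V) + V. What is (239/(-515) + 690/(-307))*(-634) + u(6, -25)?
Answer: 264853762/158105 ≈ 1675.2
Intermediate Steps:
u(T, V) = T + 2*V
(239/(-515) + 690/(-307))*(-634) + u(6, -25) = (239/(-515) + 690/(-307))*(-634) + (6 + 2*(-25)) = (239*(-1/515) + 690*(-1/307))*(-634) + (6 - 50) = (-239/515 - 690/307)*(-634) - 44 = -428723/158105*(-634) - 44 = 271810382/158105 - 44 = 264853762/158105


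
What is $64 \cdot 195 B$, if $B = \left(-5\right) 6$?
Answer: $-374400$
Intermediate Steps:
$B = -30$
$64 \cdot 195 B = 64 \cdot 195 \left(-30\right) = 12480 \left(-30\right) = -374400$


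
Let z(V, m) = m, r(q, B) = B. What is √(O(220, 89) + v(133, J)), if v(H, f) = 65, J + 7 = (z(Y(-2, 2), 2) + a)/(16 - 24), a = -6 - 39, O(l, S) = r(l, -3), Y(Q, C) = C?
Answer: √62 ≈ 7.8740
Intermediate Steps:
O(l, S) = -3
a = -45
J = -13/8 (J = -7 + (2 - 45)/(16 - 24) = -7 - 43/(-8) = -7 - 43*(-⅛) = -7 + 43/8 = -13/8 ≈ -1.6250)
√(O(220, 89) + v(133, J)) = √(-3 + 65) = √62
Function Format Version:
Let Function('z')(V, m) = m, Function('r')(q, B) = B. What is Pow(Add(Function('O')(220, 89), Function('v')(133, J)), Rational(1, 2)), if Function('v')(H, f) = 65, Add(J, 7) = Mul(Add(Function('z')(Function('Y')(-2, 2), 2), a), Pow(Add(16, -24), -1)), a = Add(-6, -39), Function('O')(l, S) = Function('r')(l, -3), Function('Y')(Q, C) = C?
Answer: Pow(62, Rational(1, 2)) ≈ 7.8740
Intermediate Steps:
Function('O')(l, S) = -3
a = -45
J = Rational(-13, 8) (J = Add(-7, Mul(Add(2, -45), Pow(Add(16, -24), -1))) = Add(-7, Mul(-43, Pow(-8, -1))) = Add(-7, Mul(-43, Rational(-1, 8))) = Add(-7, Rational(43, 8)) = Rational(-13, 8) ≈ -1.6250)
Pow(Add(Function('O')(220, 89), Function('v')(133, J)), Rational(1, 2)) = Pow(Add(-3, 65), Rational(1, 2)) = Pow(62, Rational(1, 2))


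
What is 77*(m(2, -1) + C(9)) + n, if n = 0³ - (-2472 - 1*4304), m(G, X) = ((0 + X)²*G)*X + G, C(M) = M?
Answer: 7469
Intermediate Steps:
m(G, X) = G + G*X³ (m(G, X) = (X²*G)*X + G = (G*X²)*X + G = G*X³ + G = G + G*X³)
n = 6776 (n = 0 - (-2472 - 4304) = 0 - 1*(-6776) = 0 + 6776 = 6776)
77*(m(2, -1) + C(9)) + n = 77*(2*(1 + (-1)³) + 9) + 6776 = 77*(2*(1 - 1) + 9) + 6776 = 77*(2*0 + 9) + 6776 = 77*(0 + 9) + 6776 = 77*9 + 6776 = 693 + 6776 = 7469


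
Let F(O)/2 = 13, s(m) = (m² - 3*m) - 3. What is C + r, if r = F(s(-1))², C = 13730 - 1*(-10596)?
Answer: 25002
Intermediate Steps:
C = 24326 (C = 13730 + 10596 = 24326)
s(m) = -3 + m² - 3*m
F(O) = 26 (F(O) = 2*13 = 26)
r = 676 (r = 26² = 676)
C + r = 24326 + 676 = 25002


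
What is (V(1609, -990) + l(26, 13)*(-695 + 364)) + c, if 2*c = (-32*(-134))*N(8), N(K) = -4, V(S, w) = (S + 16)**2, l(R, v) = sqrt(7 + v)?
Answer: 2632049 - 662*sqrt(5) ≈ 2.6306e+6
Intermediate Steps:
V(S, w) = (16 + S)**2
c = -8576 (c = (-32*(-134)*(-4))/2 = (4288*(-4))/2 = (1/2)*(-17152) = -8576)
(V(1609, -990) + l(26, 13)*(-695 + 364)) + c = ((16 + 1609)**2 + sqrt(7 + 13)*(-695 + 364)) - 8576 = (1625**2 + sqrt(20)*(-331)) - 8576 = (2640625 + (2*sqrt(5))*(-331)) - 8576 = (2640625 - 662*sqrt(5)) - 8576 = 2632049 - 662*sqrt(5)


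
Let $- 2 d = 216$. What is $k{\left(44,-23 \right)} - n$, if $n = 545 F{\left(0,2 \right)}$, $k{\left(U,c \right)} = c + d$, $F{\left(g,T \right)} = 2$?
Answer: $-1221$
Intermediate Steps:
$d = -108$ ($d = \left(- \frac{1}{2}\right) 216 = -108$)
$k{\left(U,c \right)} = -108 + c$ ($k{\left(U,c \right)} = c - 108 = -108 + c$)
$n = 1090$ ($n = 545 \cdot 2 = 1090$)
$k{\left(44,-23 \right)} - n = \left(-108 - 23\right) - 1090 = -131 - 1090 = -1221$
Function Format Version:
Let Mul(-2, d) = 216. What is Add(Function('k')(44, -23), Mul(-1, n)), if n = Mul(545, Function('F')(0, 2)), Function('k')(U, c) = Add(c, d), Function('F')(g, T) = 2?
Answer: -1221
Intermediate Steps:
d = -108 (d = Mul(Rational(-1, 2), 216) = -108)
Function('k')(U, c) = Add(-108, c) (Function('k')(U, c) = Add(c, -108) = Add(-108, c))
n = 1090 (n = Mul(545, 2) = 1090)
Add(Function('k')(44, -23), Mul(-1, n)) = Add(Add(-108, -23), Mul(-1, 1090)) = Add(-131, -1090) = -1221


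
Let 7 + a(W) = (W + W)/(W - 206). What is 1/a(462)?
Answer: -64/217 ≈ -0.29493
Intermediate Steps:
a(W) = -7 + 2*W/(-206 + W) (a(W) = -7 + (W + W)/(W - 206) = -7 + (2*W)/(-206 + W) = -7 + 2*W/(-206 + W))
1/a(462) = 1/((1442 - 5*462)/(-206 + 462)) = 1/((1442 - 2310)/256) = 1/((1/256)*(-868)) = 1/(-217/64) = -64/217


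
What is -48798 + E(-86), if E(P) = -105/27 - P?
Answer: -438443/9 ≈ -48716.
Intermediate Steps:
E(P) = -35/9 - P (E(P) = -105*1/27 - P = -35/9 - P)
-48798 + E(-86) = -48798 + (-35/9 - 1*(-86)) = -48798 + (-35/9 + 86) = -48798 + 739/9 = -438443/9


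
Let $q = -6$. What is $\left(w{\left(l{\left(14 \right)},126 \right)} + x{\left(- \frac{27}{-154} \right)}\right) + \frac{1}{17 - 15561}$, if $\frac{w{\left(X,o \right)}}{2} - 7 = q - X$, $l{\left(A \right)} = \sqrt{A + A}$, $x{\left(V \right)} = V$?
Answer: $\frac{2603543}{1196888} - 4 \sqrt{7} \approx -8.4077$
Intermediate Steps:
$l{\left(A \right)} = \sqrt{2} \sqrt{A}$ ($l{\left(A \right)} = \sqrt{2 A} = \sqrt{2} \sqrt{A}$)
$w{\left(X,o \right)} = 2 - 2 X$ ($w{\left(X,o \right)} = 14 + 2 \left(-6 - X\right) = 14 - \left(12 + 2 X\right) = 2 - 2 X$)
$\left(w{\left(l{\left(14 \right)},126 \right)} + x{\left(- \frac{27}{-154} \right)}\right) + \frac{1}{17 - 15561} = \left(\left(2 - 2 \sqrt{2} \sqrt{14}\right) - \frac{27}{-154}\right) + \frac{1}{17 - 15561} = \left(\left(2 - 2 \cdot 2 \sqrt{7}\right) - - \frac{27}{154}\right) + \frac{1}{-15544} = \left(\left(2 - 4 \sqrt{7}\right) + \frac{27}{154}\right) - \frac{1}{15544} = \left(\frac{335}{154} - 4 \sqrt{7}\right) - \frac{1}{15544} = \frac{2603543}{1196888} - 4 \sqrt{7}$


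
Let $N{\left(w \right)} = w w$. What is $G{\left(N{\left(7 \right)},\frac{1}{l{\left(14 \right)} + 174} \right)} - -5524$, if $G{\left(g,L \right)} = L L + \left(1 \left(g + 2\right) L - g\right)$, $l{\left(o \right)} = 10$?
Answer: $\frac{185370985}{33856} \approx 5475.3$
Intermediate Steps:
$N{\left(w \right)} = w^{2}$
$G{\left(g,L \right)} = L^{2} - g + L \left(2 + g\right)$ ($G{\left(g,L \right)} = L^{2} + \left(1 \left(2 + g\right) L - g\right) = L^{2} + \left(1 L \left(2 + g\right) - g\right) = L^{2} + \left(L \left(2 + g\right) - g\right) = L^{2} + \left(- g + L \left(2 + g\right)\right) = L^{2} - g + L \left(2 + g\right)$)
$G{\left(N{\left(7 \right)},\frac{1}{l{\left(14 \right)} + 174} \right)} - -5524 = \left(\left(\frac{1}{10 + 174}\right)^{2} - 7^{2} + \frac{2}{10 + 174} + \frac{7^{2}}{10 + 174}\right) - -5524 = \left(\left(\frac{1}{184}\right)^{2} - 49 + \frac{2}{184} + \frac{1}{184} \cdot 49\right) + 5524 = \left(\left(\frac{1}{184}\right)^{2} - 49 + 2 \cdot \frac{1}{184} + \frac{1}{184} \cdot 49\right) + 5524 = \left(\frac{1}{33856} - 49 + \frac{1}{92} + \frac{49}{184}\right) + 5524 = - \frac{1649559}{33856} + 5524 = \frac{185370985}{33856}$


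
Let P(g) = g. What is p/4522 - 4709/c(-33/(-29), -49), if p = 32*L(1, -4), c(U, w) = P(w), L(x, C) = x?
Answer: 1521119/15827 ≈ 96.109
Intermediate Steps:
c(U, w) = w
p = 32 (p = 32*1 = 32)
p/4522 - 4709/c(-33/(-29), -49) = 32/4522 - 4709/(-49) = 32*(1/4522) - 4709*(-1/49) = 16/2261 + 4709/49 = 1521119/15827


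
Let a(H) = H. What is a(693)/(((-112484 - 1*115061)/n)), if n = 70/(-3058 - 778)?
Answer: 693/12469466 ≈ 5.5576e-5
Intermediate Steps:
n = -5/274 (n = 70/(-3836) = -1/3836*70 = -5/274 ≈ -0.018248)
a(693)/(((-112484 - 1*115061)/n)) = 693/(((-112484 - 1*115061)/(-5/274))) = 693/(((-112484 - 115061)*(-274/5))) = 693/((-227545*(-274/5))) = 693/12469466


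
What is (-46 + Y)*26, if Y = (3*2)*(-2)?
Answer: -1508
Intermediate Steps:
Y = -12 (Y = 6*(-2) = -12)
(-46 + Y)*26 = (-46 - 12)*26 = -58*26 = -1508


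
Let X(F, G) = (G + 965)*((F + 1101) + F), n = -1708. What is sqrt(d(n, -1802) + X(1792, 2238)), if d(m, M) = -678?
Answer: sqrt(15005377) ≈ 3873.7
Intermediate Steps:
X(F, G) = (965 + G)*(1101 + 2*F) (X(F, G) = (965 + G)*((1101 + F) + F) = (965 + G)*(1101 + 2*F))
sqrt(d(n, -1802) + X(1792, 2238)) = sqrt(-678 + (1062465 + 1101*2238 + 1930*1792 + 2*1792*2238)) = sqrt(-678 + (1062465 + 2464038 + 3458560 + 8020992)) = sqrt(-678 + 15006055) = sqrt(15005377)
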